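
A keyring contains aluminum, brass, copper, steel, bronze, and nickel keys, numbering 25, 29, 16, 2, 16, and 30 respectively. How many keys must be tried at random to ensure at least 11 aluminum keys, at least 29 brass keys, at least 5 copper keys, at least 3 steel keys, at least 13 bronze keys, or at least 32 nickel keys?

87

The worst case stops just short of every target: 10 aluminum, 28 brass, 4 copper, 2 steel, 12 bronze, all 30 nickel — 10 + 28 + 4 + 2 + 12 + 30 = 86 keys.
One more key must push some type to its target, so 86 + 1 = 87.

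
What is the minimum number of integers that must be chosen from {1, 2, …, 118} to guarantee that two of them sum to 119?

Partition {1, …, 118} into 59 pairs: {1,118}, {2,117}, …, {59,60}.
Choosing 59 integers — say the integers 1 through 59 — takes one from each pair and avoids the property.
Choosing 60 forces two into the same pair by pigeonhole, and those sum to 119. So 60.

60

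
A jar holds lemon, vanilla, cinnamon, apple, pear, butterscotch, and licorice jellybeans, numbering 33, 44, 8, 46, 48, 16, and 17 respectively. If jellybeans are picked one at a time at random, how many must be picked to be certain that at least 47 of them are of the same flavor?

In the worst case we take at most 46 of each flavor, but all 33 lemon, all 44 vanilla, all 8 cinnamon, all 16 butterscotch, and all 17 licorice (fewer than 46), giving 33 + 44 + 8 + 46 + 46 + 16 + 17 = 210.
One more jellybean then forces some flavor to 47, so 210 + 1 = 211.

211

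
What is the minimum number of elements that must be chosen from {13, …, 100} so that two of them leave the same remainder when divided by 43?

44

Group the integers by remainder mod 43; there are 43 residue classes, each nonempty in this range.
Choosing one from each class (43 integers) avoids any shared remainder.
One more choice must repeat a class, so two differ by a multiple of 43. Hence 43 + 1 = 44.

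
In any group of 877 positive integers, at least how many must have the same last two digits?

9

There are 100 possible two-digit endings, which serve as the pigeonholes.
If each of the 100 possible two-digit endings held at most 8, the total would be at most 100 × 8 = 800 < 877, a contradiction.
So at least one holds ⌈877/100⌉ = 9.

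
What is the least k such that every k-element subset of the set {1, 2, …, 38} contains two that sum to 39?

20

Partition {1, …, 38} into 19 pairs: {1,38}, {2,37}, …, {19,20}.
Choosing 19 integers — say the integers 1 through 19 — takes one from each pair and avoids the property.
Choosing 20 forces two into the same pair by pigeonhole, and those sum to 39. So 20.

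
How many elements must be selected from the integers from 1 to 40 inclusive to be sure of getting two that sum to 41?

21

Partition {1, …, 40} into 20 pairs: {1,40}, {2,39}, …, {20,21}.
Choosing 20 integers — say the integers 1 through 20 — takes one from each pair and avoids the property.
Choosing 21 forces two into the same pair by pigeonhole, and those sum to 41. So 21.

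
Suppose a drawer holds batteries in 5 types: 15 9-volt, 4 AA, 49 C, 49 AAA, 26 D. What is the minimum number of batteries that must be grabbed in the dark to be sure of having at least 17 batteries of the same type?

Treat the 5 types as pigeonholes.
In the worst case we take at most 16 of each type, but all 15 9-volt and all 4 AA (fewer than 16), giving 15 + 4 + 16 + 16 + 16 = 67.
One more battery then forces some type to 17, so 67 + 1 = 68.

68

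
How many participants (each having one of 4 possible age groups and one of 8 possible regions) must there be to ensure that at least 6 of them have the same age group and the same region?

161

There are 4 × 8 = 32 (age group, region) combinations acting as pigeonholes.
With 32 × 5 = 160 participants we could place exactly 5 in each, with no (age group, region) pair reaching 6.
One more forces some (age group, region) pair to hold 6, so 160 + 1 = 161.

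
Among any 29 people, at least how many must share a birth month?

3

There are 12 months of the year, which serve as the pigeonholes.
If each of the 12 months of the year held at most 2, the total would be at most 12 × 2 = 24 < 29, a contradiction.
So at least one holds ⌈29/12⌉ = 3.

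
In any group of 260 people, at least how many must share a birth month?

If each of the 12 months of the year held at most 21, the total would be at most 12 × 21 = 252 < 260, a contradiction.
So at least one holds ⌈260/12⌉ = 22.

22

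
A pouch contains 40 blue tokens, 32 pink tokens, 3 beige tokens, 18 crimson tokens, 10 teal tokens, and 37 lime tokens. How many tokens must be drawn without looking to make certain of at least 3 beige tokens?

140

The worst case draws every non-beige token first: 40 + 32 + 18 + 10 + 37 = 137.
The next 3 draws are then forced to be beige, giving 137 + 3 = 140.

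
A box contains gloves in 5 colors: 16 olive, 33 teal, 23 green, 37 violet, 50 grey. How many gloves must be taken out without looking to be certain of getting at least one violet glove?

To avoid violet gloves as long as possible, exhaust the other 4 colors first.
The worst case draws every non-violet glove first: 16 + 33 + 23 + 50 = 122.
The next draw is then forced to be violet, giving 122 + 1 = 123.

123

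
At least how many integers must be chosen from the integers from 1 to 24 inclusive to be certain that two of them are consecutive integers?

13

Partition {1, …, 24} into 12 pairs: {1,2}, {3,4}, …, {23,24}.
Choosing 12 integers — say the 12 even numbers 2, 4, …, 24 — takes one from each pair and avoids the property.
Choosing 13 forces two into the same pair by pigeonhole, and those are consecutive. So 13.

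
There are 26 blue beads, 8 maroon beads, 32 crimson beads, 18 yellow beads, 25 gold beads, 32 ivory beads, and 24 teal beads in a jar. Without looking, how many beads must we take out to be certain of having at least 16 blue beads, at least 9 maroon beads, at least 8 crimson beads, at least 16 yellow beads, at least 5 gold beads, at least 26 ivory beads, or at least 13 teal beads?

87

The worst case stops just short of every target: 15 blue, 8 maroon, 7 crimson, 15 yellow, 4 gold, 25 ivory, 12 teal — 15 + 8 + 7 + 15 + 4 + 25 + 12 = 86 beads.
One more bead must push some color to its target, so 86 + 1 = 87.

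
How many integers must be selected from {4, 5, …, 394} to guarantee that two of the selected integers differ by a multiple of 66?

Group the integers by remainder mod 66; there are 66 residue classes, each nonempty in this range.
Choosing one from each class (66 integers) avoids any shared remainder.
One more choice must repeat a class, so two differ by a multiple of 66. Hence 66 + 1 = 67.

67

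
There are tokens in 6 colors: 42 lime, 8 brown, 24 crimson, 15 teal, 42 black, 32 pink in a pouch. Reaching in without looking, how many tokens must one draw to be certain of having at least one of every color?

The hardest color to obtain is brown: we could draw every other token first — 163 − 8 = 155 tokens — without a single brown one.
The next draw must be brown, so 155 + 1 = 156.

156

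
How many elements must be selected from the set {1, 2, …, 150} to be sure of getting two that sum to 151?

76

Partition {1, …, 150} into 75 pairs: {1,150}, {2,149}, …, {75,76}.
Choosing 75 integers — say the integers 1 through 75 — takes one from each pair and avoids the property.
Choosing 76 forces two into the same pair by pigeonhole, and those sum to 151. So 76.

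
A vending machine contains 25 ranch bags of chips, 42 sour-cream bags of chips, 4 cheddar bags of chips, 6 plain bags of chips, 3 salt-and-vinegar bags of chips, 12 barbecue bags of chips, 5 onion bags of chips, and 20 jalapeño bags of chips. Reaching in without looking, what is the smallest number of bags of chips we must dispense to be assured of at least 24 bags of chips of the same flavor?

In the worst case we take at most 23 of each flavor, but all 4 cheddar, all 6 plain, all 3 salt-and-vinegar, all 12 barbecue, all 5 onion, and all 20 jalapeño (fewer than 23), giving 23 + 23 + 4 + 6 + 3 + 12 + 5 + 20 = 96.
One more bag of chips then forces some flavor to 24, so 96 + 1 = 97.

97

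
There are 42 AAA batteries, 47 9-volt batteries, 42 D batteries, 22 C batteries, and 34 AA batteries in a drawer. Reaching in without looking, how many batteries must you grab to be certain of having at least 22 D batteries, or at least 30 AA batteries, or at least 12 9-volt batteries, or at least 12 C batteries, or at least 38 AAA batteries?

The worst case stops just short of every target: 37 AAA, 11 9-volt, 21 D, 11 C, 29 AA — 37 + 11 + 21 + 11 + 29 = 109 batteries.
One more battery must push some type to its target, so 109 + 1 = 110.

110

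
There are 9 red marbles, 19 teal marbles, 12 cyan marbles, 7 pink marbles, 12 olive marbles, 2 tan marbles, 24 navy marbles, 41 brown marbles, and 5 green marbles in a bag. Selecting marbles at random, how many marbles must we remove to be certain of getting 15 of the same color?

In the worst case we take at most 14 of each color, but all 9 red, all 12 cyan, all 7 pink, all 12 olive, all 2 tan, and all 5 green (fewer than 14), giving 9 + 14 + 12 + 7 + 12 + 2 + 14 + 14 + 5 = 89.
One more marble then forces some color to 15, so 89 + 1 = 90.

90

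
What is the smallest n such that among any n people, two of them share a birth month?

There are 12 months of the year acting as pigeonholes.
With 12 people we could place one in each, avoiding any repeat.
One more forces some class to hold 2, so 12 + 1 = 13.

13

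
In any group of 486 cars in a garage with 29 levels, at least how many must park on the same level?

The 486 cars fall into 29 levels.
If each of the 29 levels held at most 16, the total would be at most 29 × 16 = 464 < 486, a contradiction.
So at least one holds ⌈486/29⌉ = 17.

17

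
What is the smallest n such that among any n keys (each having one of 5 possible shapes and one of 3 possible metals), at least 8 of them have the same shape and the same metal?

There are 5 × 3 = 15 (shape, metal) combinations acting as pigeonholes.
With 15 × 7 = 105 keys we could place exactly 7 in each, with no (shape, metal) pair reaching 8.
One more forces some (shape, metal) pair to hold 8, so 105 + 1 = 106.

106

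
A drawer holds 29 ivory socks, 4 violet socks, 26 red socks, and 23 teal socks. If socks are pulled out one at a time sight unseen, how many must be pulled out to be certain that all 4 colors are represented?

79

The hardest color to obtain is violet: we could draw every other sock first — 82 − 4 = 78 socks — without a single violet one.
The next draw must be violet, so 78 + 1 = 79.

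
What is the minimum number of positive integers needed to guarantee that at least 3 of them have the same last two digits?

201

There are 100 possible two-digit endings acting as pigeonholes.
With 100 × 2 = 200 positive integers we could place exactly 2 in each, with no class reaching 3.
One more forces some class to hold 3, so 200 + 1 = 201.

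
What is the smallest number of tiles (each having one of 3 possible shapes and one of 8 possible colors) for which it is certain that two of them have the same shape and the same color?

25

There are 3 × 8 = 24 (shape, color) combinations acting as pigeonholes.
With 24 tiles we could place one in each, avoiding any repeat.
One more forces some (shape, color) pair to hold 2, so 24 + 1 = 25.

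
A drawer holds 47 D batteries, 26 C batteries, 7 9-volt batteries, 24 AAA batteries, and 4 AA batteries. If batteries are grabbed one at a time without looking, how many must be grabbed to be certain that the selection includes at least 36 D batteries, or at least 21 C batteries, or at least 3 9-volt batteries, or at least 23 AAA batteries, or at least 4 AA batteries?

83

Each of the 5 types has its own threshold; avoid all of them simultaneously.
The worst case stops just short of every target: 35 D, 20 C, 2 9-volt, 22 AAA, 3 AA — 35 + 20 + 2 + 22 + 3 = 82 batteries.
One more battery must push some type to its target, so 82 + 1 = 83.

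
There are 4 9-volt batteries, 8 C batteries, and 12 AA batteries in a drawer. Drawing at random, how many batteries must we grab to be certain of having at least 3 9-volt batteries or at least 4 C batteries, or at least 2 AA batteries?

7

The worst case stops just short of every target: 2 9-volt, 3 C, 1 AA — 2 + 3 + 1 = 6 batteries.
One more battery must push some type to its target, so 6 + 1 = 7.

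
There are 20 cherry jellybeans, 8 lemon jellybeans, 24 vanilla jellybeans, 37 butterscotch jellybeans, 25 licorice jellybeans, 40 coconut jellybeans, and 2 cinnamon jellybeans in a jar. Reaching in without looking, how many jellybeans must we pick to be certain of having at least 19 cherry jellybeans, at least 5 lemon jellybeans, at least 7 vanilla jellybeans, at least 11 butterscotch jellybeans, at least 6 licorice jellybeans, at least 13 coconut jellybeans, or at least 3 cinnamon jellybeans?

The worst case stops just short of every target: 18 cherry, 4 lemon, 6 vanilla, 10 butterscotch, 5 licorice, 12 coconut, 2 cinnamon — 18 + 4 + 6 + 10 + 5 + 12 + 2 = 57 jellybeans.
One more jellybean must push some flavor to its target, so 57 + 1 = 58.

58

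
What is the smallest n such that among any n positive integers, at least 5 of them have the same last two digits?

401

There are 100 possible two-digit endings acting as pigeonholes.
With 100 × 4 = 400 positive integers we could place exactly 4 in each, with no class reaching 5.
One more forces some class to hold 5, so 400 + 1 = 401.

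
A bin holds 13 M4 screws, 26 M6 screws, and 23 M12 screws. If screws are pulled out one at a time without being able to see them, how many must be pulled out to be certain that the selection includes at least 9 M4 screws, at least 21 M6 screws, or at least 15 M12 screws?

The worst case stops just short of every target: 8 M4, 20 M6, 14 M12 — 8 + 20 + 14 = 42 screws.
One more screw must push some size to its target, so 42 + 1 = 43.

43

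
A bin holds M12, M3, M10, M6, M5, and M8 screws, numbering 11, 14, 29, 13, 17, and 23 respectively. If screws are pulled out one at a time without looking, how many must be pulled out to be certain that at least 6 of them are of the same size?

Treat the 6 sizes as pigeonholes.
The worst case takes 5 screws of each size without reaching 6 of any: 6 × 5 = 30.
The next screw must bring some size to 6, so 30 + 1 = 31.

31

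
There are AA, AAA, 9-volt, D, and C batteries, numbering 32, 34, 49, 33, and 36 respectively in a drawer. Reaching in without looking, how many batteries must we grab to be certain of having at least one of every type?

The hardest type to obtain is AA: we could draw every other battery first — 184 − 32 = 152 batteries — without a single AA one.
The next draw must be AA, so 152 + 1 = 153.

153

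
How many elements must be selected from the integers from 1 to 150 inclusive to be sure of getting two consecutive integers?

76

Partition {1, …, 150} into 75 pairs: {1,2}, {3,4}, …, {149,150}.
Choosing 75 integers — say the 75 even numbers 2, 4, …, 150 — takes one from each pair and avoids the property.
Choosing 76 forces two into the same pair by pigeonhole, and those are consecutive. So 76.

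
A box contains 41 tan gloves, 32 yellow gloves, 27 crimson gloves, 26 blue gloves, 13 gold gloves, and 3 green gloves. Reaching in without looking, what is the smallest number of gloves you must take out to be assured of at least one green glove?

The worst case draws every non-green glove first: 41 + 32 + 27 + 26 + 13 = 139.
The next draw is then forced to be green, giving 139 + 1 = 140.

140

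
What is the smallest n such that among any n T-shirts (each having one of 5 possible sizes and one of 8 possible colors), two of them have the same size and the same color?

There are 5 × 8 = 40 (size, color) combinations acting as pigeonholes.
With 40 T-shirts we could place one in each, avoiding any repeat.
One more forces some (size, color) pair to hold 2, so 40 + 1 = 41.

41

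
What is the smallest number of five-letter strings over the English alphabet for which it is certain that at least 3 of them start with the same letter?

There are 26 possible first letters acting as pigeonholes.
With 26 × 2 = 52 five-letter strings over the English alphabet we could place exactly 2 in each, with no class reaching 3.
One more forces some class to hold 3, so 52 + 1 = 53.

53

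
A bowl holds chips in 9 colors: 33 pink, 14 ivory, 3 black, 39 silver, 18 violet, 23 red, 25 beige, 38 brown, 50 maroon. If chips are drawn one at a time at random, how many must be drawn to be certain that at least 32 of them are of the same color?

Treat the 9 colors as pigeonholes.
In the worst case we take at most 31 of each color, but all 14 ivory, all 3 black, all 18 violet, all 23 red, and all 25 beige (fewer than 31), giving 31 + 14 + 3 + 31 + 18 + 23 + 25 + 31 + 31 = 207.
One more chip then forces some color to 32, so 207 + 1 = 208.

208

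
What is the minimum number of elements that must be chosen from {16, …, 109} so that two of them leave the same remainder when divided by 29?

Group the integers by remainder mod 29; there are 29 residue classes, each nonempty in this range.
Choosing one from each class (29 integers) avoids any shared remainder.
One more choice must repeat a class, so two differ by a multiple of 29. Hence 29 + 1 = 30.

30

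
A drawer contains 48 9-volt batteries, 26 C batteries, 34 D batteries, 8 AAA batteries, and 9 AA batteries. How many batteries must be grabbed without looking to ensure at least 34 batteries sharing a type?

110

In the worst case we take at most 33 of each type, but all 26 C, all 8 AAA, and all 9 AA (fewer than 33), giving 33 + 26 + 33 + 8 + 9 = 109.
One more battery then forces some type to 34, so 109 + 1 = 110.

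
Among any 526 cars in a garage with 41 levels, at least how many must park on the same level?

13

The 526 cars fall into 41 levels.
If each of the 41 levels held at most 12, the total would be at most 41 × 12 = 492 < 526, a contradiction.
So at least one holds ⌈526/41⌉ = 13.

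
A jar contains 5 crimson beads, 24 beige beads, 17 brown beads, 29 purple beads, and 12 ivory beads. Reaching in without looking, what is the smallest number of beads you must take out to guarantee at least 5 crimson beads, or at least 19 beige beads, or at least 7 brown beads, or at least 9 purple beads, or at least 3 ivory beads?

39

Each of the 5 colors has its own threshold; avoid all of them simultaneously.
The worst case stops just short of every target: 4 crimson, 18 beige, 6 brown, 8 purple, 2 ivory — 4 + 18 + 6 + 8 + 2 = 38 beads.
One more bead must push some color to its target, so 38 + 1 = 39.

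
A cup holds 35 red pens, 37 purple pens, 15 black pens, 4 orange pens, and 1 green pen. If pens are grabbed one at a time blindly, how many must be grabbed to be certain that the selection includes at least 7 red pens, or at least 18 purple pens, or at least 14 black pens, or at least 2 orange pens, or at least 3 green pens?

The worst case stops just short of every target: 6 red, 17 purple, 13 black, 1 orange, all 1 green — 6 + 17 + 13 + 1 + 1 = 38 pens.
One more pen must push some ink color to its target, so 38 + 1 = 39.

39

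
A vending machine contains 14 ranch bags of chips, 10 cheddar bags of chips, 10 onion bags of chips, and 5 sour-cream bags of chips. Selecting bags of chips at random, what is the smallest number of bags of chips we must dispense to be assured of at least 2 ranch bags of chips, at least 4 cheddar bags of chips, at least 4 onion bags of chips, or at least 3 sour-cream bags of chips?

10

The worst case stops just short of every target: 1 ranch, 3 cheddar, 3 onion, 2 sour-cream — 1 + 3 + 3 + 2 = 9 bags of chips.
One more bag of chips must push some flavor to its target, so 9 + 1 = 10.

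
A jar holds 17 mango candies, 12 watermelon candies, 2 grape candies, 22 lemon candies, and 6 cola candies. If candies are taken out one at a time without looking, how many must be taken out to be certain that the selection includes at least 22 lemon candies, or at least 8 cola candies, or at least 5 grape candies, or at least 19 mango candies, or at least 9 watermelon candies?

The worst case stops just short of every target: all 17 mango, 8 watermelon, all 2 grape, 21 lemon, all 6 cola — 17 + 8 + 2 + 21 + 6 = 54 candies.
One more candy must push some flavor to its target, so 54 + 1 = 55.

55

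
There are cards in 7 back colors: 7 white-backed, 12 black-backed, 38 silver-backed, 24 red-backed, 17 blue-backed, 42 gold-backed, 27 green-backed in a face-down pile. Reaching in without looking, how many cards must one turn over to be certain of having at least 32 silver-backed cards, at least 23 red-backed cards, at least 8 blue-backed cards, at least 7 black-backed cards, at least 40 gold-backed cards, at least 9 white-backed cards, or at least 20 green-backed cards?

The worst case stops just short of every target: all 7 white-backed, 6 black-backed, 31 silver-backed, 22 red-backed, 7 blue-backed, 39 gold-backed, 19 green-backed — 7 + 6 + 31 + 22 + 7 + 39 + 19 = 131 cards.
One more card must push some back color to its target, so 131 + 1 = 132.

132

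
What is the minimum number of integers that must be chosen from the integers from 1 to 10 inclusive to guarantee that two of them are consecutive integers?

6

Partition {1, …, 10} into 5 pairs: {1,2}, {3,4}, …, {9,10}.
Choosing 5 integers — say the 5 even numbers 2, 4, …, 10 — takes one from each pair and avoids the property.
Choosing 6 forces two into the same pair by pigeonhole, and those are consecutive. So 6.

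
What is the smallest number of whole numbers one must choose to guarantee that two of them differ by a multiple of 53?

54

Two integers differ by a multiple of 53 exactly when they share a remainder mod 53.
There are 53 residue classes mod 53, so 53 integers can all lie in distinct classes.
One more integer must repeat a residue, giving a difference divisible by 53. So n = 53 + 1 = 54.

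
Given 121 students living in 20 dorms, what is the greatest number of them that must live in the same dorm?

7

The 121 students fall into 20 dorms.
If each of the 20 dorms held at most 6, the total would be at most 20 × 6 = 120 < 121, a contradiction.
So at least one holds ⌈121/20⌉ = 7.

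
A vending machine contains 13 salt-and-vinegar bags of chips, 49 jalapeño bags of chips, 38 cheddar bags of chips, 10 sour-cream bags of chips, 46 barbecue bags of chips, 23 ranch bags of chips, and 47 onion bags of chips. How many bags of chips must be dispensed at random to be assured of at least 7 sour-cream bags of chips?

The worst case draws every non-sour-cream bag of chips first: 13 + 49 + 38 + 46 + 23 + 47 = 216.
The next 7 draws are then forced to be sour-cream, giving 216 + 7 = 223.

223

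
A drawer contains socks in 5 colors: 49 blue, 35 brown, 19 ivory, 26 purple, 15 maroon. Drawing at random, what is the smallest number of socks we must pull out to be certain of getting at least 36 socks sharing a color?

131

Treat the 5 colors as pigeonholes.
In the worst case we take at most 35 of each color, but all 19 ivory, all 26 purple, and all 15 maroon (fewer than 35), giving 35 + 35 + 19 + 26 + 15 = 130.
One more sock then forces some color to 36, so 130 + 1 = 131.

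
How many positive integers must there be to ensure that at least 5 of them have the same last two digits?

401

There are 100 possible two-digit endings acting as pigeonholes.
With 100 × 4 = 400 positive integers we could place exactly 4 in each, with no class reaching 5.
One more forces some class to hold 5, so 400 + 1 = 401.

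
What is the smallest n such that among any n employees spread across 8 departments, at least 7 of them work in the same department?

49

There are 8 departments acting as pigeonholes.
With 8 × 6 = 48 employees we could place exactly 6 in each, with no class reaching 7.
One more forces some class to hold 7, so 48 + 1 = 49.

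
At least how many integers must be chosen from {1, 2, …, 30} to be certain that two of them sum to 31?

16

Partition {1, …, 30} into 15 pairs: {1,30}, {2,29}, …, {15,16}.
Choosing 15 integers — say the integers 1 through 15 — takes one from each pair and avoids the property.
Choosing 16 forces two into the same pair by pigeonhole, and those sum to 31. So 16.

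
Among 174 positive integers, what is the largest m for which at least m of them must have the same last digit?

If each of the 10 possible last digits held at most 17, the total would be at most 10 × 17 = 170 < 174, a contradiction.
So at least one holds ⌈174/10⌉ = 18.

18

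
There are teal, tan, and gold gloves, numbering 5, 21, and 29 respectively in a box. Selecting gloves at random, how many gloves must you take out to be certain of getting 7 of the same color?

18

In the worst case we take at most 6 of each color, but all 5 teal (fewer than 6), giving 5 + 6 + 6 = 17.
One more glove then forces some color to 7, so 17 + 1 = 18.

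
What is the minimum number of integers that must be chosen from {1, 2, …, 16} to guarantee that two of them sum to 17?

Partition {1, …, 16} into 8 pairs: {1,16}, {2,15}, …, {8,9}.
Choosing 8 integers — say the integers 1 through 8 — takes one from each pair and avoids the property.
Choosing 9 forces two into the same pair by pigeonhole, and those sum to 17. So 9.

9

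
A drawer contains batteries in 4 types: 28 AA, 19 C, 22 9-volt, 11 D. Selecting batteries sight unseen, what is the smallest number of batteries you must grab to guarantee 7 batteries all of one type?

25

The worst case takes 6 batteries of each type without reaching 7 of any: 4 × 6 = 24.
The next battery must bring some type to 7, so 24 + 1 = 25.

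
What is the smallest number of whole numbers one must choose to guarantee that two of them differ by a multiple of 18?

Two integers differ by a multiple of 18 exactly when they share a remainder mod 18.
There are 18 residue classes mod 18, so 18 integers can all lie in distinct classes.
One more integer must repeat a residue, giving a difference divisible by 18. So n = 18 + 1 = 19.

19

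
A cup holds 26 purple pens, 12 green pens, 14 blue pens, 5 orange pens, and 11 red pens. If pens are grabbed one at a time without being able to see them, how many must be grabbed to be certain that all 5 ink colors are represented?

The hardest ink color to obtain is orange: we could draw every other pen first — 68 − 5 = 63 pens — without a single orange one.
The next draw must be orange, so 63 + 1 = 64.

64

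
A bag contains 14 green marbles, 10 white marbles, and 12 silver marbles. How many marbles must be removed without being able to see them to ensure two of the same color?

4

Treat the 3 colors as pigeonholes.
The worst case takes 1 marble of each color without reaching 2 of any: 3 × 1 = 3.
The next marble must bring some color to 2, so 3 + 1 = 4.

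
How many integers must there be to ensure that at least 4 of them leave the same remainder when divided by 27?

82

There are 27 residue classes modulo 27 acting as pigeonholes.
With 27 × 3 = 81 integers we could place exactly 3 in each, with no class reaching 4.
One more forces some class to hold 4, so 81 + 1 = 82.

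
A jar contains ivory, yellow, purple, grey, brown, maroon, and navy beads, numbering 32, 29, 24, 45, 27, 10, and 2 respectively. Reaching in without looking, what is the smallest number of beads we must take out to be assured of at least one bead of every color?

168

The hardest color to obtain is navy: we could draw every other bead first — 169 − 2 = 167 beads — without a single navy one.
The next draw must be navy, so 167 + 1 = 168.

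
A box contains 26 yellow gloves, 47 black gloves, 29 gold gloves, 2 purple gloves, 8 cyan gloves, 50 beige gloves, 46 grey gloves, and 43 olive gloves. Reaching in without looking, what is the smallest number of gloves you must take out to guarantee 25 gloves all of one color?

155

In the worst case we take at most 24 of each color, but all 2 purple and all 8 cyan (fewer than 24), giving 24 + 24 + 24 + 2 + 8 + 24 + 24 + 24 = 154.
One more glove then forces some color to 25, so 154 + 1 = 155.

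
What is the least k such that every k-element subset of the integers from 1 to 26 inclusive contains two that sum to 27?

Partition {1, …, 26} into 13 pairs: {1,26}, {2,25}, …, {13,14}.
Choosing 13 integers — say the integers 1 through 13 — takes one from each pair and avoids the property.
Choosing 14 forces two into the same pair by pigeonhole, and those sum to 27. So 14.

14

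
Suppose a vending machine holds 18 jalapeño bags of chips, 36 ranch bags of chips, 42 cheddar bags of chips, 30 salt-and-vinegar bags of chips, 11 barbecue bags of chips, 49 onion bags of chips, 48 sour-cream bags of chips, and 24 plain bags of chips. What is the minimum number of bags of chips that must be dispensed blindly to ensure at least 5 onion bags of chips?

214

The worst case draws every non-onion bag of chips first: 18 + 36 + 42 + 30 + 11 + 48 + 24 = 209.
The next 5 draws are then forced to be onion, giving 209 + 5 = 214.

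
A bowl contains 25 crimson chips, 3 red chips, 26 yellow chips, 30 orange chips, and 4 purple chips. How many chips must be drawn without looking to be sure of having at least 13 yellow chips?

The worst case draws every non-yellow chip first: 25 + 3 + 30 + 4 = 62.
The next 13 draws are then forced to be yellow, giving 62 + 13 = 75.

75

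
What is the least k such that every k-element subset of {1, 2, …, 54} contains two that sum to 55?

28

Partition {1, …, 54} into 27 pairs: {1,54}, {2,53}, …, {27,28}.
Choosing 27 integers — say the integers 1 through 27 — takes one from each pair and avoids the property.
Choosing 28 forces two into the same pair by pigeonhole, and those sum to 55. So 28.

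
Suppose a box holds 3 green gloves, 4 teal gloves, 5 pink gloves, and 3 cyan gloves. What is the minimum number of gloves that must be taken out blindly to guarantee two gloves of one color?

The worst case takes 1 glove of each color without reaching 2 of any: 4 × 1 = 4.
The next glove must bring some color to 2, so 4 + 1 = 5.

5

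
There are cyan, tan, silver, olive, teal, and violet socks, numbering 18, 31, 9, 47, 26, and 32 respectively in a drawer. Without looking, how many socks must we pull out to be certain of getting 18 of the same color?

Treat the 6 colors as pigeonholes.
In the worst case we take at most 17 of each color, but all 9 silver (fewer than 17), giving 17 + 17 + 9 + 17 + 17 + 17 = 94.
One more sock then forces some color to 18, so 94 + 1 = 95.

95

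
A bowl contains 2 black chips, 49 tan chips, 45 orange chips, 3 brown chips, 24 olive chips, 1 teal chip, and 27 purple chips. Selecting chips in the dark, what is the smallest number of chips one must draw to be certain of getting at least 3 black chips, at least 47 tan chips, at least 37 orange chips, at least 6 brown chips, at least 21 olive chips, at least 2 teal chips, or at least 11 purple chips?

Each of the 7 colors has its own threshold; avoid all of them simultaneously.
The worst case stops just short of every target: 2 black, 46 tan, 36 orange, all 3 brown, 20 olive, 1 teal, 10 purple — 2 + 46 + 36 + 3 + 20 + 1 + 10 = 118 chips.
One more chip must push some color to its target, so 118 + 1 = 119.

119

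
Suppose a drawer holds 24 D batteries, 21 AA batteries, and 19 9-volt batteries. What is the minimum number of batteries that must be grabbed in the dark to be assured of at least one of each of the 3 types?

46

The hardest type to obtain is 9-volt: we could draw every other battery first — 64 − 19 = 45 batteries — without a single 9-volt one.
The next draw must be 9-volt, so 45 + 1 = 46.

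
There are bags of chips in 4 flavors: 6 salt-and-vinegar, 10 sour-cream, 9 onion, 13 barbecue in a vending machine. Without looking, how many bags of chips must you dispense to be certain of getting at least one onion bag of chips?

The worst case draws every non-onion bag of chips first: 6 + 10 + 13 = 29.
The next draw is then forced to be onion, giving 29 + 1 = 30.

30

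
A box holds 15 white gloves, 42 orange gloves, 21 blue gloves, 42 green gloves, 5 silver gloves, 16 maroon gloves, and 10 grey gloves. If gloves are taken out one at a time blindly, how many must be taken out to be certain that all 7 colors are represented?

The hardest color to obtain is silver: we could draw every other glove first — 151 − 5 = 146 gloves — without a single silver one.
The next draw must be silver, so 146 + 1 = 147.

147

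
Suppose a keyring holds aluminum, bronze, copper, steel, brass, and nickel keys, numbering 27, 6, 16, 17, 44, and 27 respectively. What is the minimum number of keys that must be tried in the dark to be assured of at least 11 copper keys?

The worst case draws every non-copper key first: 27 + 6 + 17 + 44 + 27 = 121.
The next 11 draws are then forced to be copper, giving 121 + 11 = 132.

132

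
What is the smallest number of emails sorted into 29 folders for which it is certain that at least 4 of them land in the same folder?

88

There are 29 folders acting as pigeonholes.
With 29 × 3 = 87 emails we could place exactly 3 in each, with no class reaching 4.
One more forces some class to hold 4, so 87 + 1 = 88.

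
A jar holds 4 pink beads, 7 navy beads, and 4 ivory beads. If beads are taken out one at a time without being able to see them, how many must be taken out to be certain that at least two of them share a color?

4

The worst case takes 1 bead of each color without reaching 2 of any: 3 × 1 = 3.
The next bead must bring some color to 2, so 3 + 1 = 4.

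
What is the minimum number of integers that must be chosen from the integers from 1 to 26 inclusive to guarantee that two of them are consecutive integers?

14

Partition {1, …, 26} into 13 pairs: {1,2}, {3,4}, …, {25,26}.
Choosing 13 integers — say the 13 even numbers 2, 4, …, 26 — takes one from each pair and avoids the property.
Choosing 14 forces two into the same pair by pigeonhole, and those are consecutive. So 14.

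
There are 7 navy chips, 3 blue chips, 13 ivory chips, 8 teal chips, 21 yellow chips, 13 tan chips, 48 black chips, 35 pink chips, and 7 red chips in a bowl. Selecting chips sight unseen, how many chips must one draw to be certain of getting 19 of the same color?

In the worst case we take at most 18 of each color, but all 7 navy, all 3 blue, all 13 ivory, all 8 teal, all 13 tan, and all 7 red (fewer than 18), giving 7 + 3 + 13 + 8 + 18 + 13 + 18 + 18 + 7 = 105.
One more chip then forces some color to 19, so 105 + 1 = 106.

106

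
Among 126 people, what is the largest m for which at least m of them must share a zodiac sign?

11

The 126 people fall into 12 zodiac signs.
If each of the 12 zodiac signs held at most 10, the total would be at most 12 × 10 = 120 < 126, a contradiction.
So at least one holds ⌈126/12⌉ = 11.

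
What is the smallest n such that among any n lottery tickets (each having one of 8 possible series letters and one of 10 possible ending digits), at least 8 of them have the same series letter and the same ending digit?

561

There are 8 × 10 = 80 (series letter, ending digit) combinations acting as pigeonholes.
With 80 × 7 = 560 lottery tickets we could place exactly 7 in each, with no (series letter, ending digit) pair reaching 8.
One more forces some (series letter, ending digit) pair to hold 8, so 560 + 1 = 561.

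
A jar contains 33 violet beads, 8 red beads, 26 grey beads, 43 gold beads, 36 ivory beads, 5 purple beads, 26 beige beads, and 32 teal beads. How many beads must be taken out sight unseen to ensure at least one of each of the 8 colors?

205

The hardest color to obtain is purple: we could draw every other bead first — 209 − 5 = 204 beads — without a single purple one.
The next draw must be purple, so 204 + 1 = 205.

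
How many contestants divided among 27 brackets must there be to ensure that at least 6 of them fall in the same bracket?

136

There are 27 brackets acting as pigeonholes.
With 27 × 5 = 135 contestants we could place exactly 5 in each, with no class reaching 6.
One more forces some class to hold 6, so 135 + 1 = 136.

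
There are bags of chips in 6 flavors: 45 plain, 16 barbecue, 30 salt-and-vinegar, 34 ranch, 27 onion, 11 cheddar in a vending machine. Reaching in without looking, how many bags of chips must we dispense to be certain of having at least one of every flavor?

The hardest flavor to obtain is cheddar: we could draw every other bag of chips first — 163 − 11 = 152 bags of chips — without a single cheddar one.
The next draw must be cheddar, so 152 + 1 = 153.

153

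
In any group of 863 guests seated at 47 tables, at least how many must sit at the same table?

19

The 863 guests fall into 47 tables.
If each of the 47 tables held at most 18, the total would be at most 47 × 18 = 846 < 863, a contradiction.
So at least one holds ⌈863/47⌉ = 19.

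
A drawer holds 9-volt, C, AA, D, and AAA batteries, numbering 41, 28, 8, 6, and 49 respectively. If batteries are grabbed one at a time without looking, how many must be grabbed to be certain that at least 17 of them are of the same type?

Treat the 5 types as pigeonholes.
In the worst case we take at most 16 of each type, but all 8 AA and all 6 D (fewer than 16), giving 16 + 16 + 8 + 6 + 16 = 62.
One more battery then forces some type to 17, so 62 + 1 = 63.

63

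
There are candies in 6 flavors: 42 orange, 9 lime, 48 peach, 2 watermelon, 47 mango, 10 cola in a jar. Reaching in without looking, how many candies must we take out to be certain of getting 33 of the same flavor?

118

In the worst case we take at most 32 of each flavor, but all 9 lime, all 2 watermelon, and all 10 cola (fewer than 32), giving 32 + 9 + 32 + 2 + 32 + 10 = 117.
One more candy then forces some flavor to 33, so 117 + 1 = 118.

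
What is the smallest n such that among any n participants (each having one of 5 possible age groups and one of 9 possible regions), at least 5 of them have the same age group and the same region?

181

There are 5 × 9 = 45 (age group, region) combinations acting as pigeonholes.
With 45 × 4 = 180 participants we could place exactly 4 in each, with no (age group, region) pair reaching 5.
One more forces some (age group, region) pair to hold 5, so 180 + 1 = 181.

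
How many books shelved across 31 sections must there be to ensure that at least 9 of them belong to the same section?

249

There are 31 sections acting as pigeonholes.
With 31 × 8 = 248 books we could place exactly 8 in each, with no class reaching 9.
One more forces some class to hold 9, so 248 + 1 = 249.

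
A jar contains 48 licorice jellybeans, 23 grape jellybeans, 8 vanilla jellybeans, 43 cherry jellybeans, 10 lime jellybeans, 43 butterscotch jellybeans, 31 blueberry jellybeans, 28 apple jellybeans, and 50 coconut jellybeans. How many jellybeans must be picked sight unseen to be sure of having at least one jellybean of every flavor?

The hardest flavor to obtain is vanilla: we could draw every other jellybean first — 284 − 8 = 276 jellybeans — without a single vanilla one.
The next draw must be vanilla, so 276 + 1 = 277.

277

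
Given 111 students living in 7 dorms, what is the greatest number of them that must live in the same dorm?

16

If each of the 7 dorms held at most 15, the total would be at most 7 × 15 = 105 < 111, a contradiction.
So at least one holds ⌈111/7⌉ = 16.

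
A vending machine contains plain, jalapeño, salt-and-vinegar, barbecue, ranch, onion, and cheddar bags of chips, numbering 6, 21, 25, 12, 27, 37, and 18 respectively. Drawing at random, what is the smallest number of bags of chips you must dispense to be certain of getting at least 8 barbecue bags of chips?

The worst case draws every non-barbecue bag of chips first: 6 + 21 + 25 + 27 + 37 + 18 = 134.
The next 8 draws are then forced to be barbecue, giving 134 + 8 = 142.

142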